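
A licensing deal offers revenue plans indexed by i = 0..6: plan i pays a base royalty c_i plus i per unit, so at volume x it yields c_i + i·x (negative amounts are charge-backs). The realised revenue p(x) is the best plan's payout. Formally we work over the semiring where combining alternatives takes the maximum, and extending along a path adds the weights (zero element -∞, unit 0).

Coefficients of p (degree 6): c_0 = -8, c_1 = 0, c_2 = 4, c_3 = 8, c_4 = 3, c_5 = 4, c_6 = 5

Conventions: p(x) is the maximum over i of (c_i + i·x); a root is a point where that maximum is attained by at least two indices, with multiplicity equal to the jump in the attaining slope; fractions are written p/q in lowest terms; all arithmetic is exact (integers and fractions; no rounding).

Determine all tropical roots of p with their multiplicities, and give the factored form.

hull edge (i=0, c=-8) to (i=1, c=0): slope 8, span 1
hull edge (i=1, c=0) to (i=3, c=8): slope 4, span 2
hull edge (i=3, c=8) to (i=6, c=5): slope -1, span 3
Factored form: p(x) = 5 ⊗ (x ⊕ (-8)) ⊗ (x ⊕ (-4)) ⊗ (x ⊕ (-4)) ⊗ (x ⊕ 1) ⊗ (x ⊕ 1) ⊗ (x ⊕ 1)
Answer: roots = -8 (mult 1), -4 (mult 2), 1 (mult 3)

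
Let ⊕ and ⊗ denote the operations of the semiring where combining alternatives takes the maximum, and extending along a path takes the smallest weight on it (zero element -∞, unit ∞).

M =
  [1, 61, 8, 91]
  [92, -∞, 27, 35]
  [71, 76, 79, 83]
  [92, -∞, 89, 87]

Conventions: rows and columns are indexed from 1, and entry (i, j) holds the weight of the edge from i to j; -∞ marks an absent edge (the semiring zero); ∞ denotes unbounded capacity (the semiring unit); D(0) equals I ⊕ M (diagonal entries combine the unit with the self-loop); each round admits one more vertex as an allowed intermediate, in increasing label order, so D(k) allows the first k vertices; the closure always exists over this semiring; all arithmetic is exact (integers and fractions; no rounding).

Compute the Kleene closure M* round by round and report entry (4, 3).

D(0):
  [∞, 61, 8, 91]
  [92, ∞, 27, 35]
  [71, 76, ∞, 83]
  [92, -∞, 89, ∞]
D(1):
  [∞, 61, 8, 91]
  [92, ∞, 27, 91]
  [71, 76, ∞, 83]
  [92, 61, 89, ∞]
D(2):
  [∞, 61, 27, 91]
  [92, ∞, 27, 91]
  [76, 76, ∞, 83]
  [92, 61, 89, ∞]
D(3):
  [∞, 61, 27, 91]
  [92, ∞, 27, 91]
  [76, 76, ∞, 83]
  [92, 76, 89, ∞]
D(4):
  [∞, 76, 89, 91]
  [92, ∞, 89, 91]
  [83, 76, ∞, 83]
  [92, 76, 89, ∞]
Answer: M*[4][3] = 89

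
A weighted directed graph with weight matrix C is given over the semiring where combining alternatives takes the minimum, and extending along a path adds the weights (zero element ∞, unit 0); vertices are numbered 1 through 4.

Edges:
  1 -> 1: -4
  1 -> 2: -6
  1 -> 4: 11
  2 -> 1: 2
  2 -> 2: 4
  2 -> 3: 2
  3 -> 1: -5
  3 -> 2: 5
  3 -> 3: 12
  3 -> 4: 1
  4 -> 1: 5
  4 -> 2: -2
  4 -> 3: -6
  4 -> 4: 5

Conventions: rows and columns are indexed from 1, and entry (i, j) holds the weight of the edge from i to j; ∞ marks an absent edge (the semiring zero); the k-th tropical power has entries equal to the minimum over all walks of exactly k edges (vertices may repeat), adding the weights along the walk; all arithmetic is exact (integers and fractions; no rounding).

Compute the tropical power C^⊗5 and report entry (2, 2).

C^⊗2:
  [-8, -10, -4, 7]
  [-3, -4, 6, 3]
  [-9, -11, -5, 6]
  [-11, -1, -1, -5]
C^⊗3:
  [-12, -14, -8, -3]
  [-7, -9, -3, 7]
  [-13, -15, -9, -4]
  [-15, -17, -11, 0]
C^⊗4:
  [-16, -18, -12, -7]
  [-11, -13, -7, -2]
  [-17, -19, -13, -8]
  [-19, -21, -15, -10]
C^⊗5:
  [-20, -22, -16, -11]
  [-15, -17, -11, -6]
  [-21, -23, -17, -12]
  [-23, -25, -19, -14]
Key observation: the optimum is the walk 2->3->1->1->1->2, with weight 2 + (-5) + (-4) + (-4) + (-6) = -17.
Optimal value attained by: walk 2->3->1->1->1->2.
Answer: (C^⊗5)[2][2] = -17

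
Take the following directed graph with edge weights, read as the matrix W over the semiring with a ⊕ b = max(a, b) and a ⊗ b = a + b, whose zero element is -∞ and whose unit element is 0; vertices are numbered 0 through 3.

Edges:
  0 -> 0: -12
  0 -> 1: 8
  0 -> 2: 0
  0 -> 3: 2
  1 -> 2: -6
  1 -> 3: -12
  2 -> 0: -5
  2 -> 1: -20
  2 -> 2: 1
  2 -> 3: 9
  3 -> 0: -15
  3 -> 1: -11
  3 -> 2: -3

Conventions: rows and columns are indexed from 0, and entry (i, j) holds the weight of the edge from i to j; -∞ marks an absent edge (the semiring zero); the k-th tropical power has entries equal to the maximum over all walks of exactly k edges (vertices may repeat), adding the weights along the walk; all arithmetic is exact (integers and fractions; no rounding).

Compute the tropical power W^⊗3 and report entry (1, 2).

W^⊗2:
  [-5, -4, 2, 9]
  [-11, -23, -5, 3]
  [-4, 3, 6, 10]
  [-8, -7, -2, 6]
W^⊗3:
  [-3, 3, 6, 11]
  [-10, -3, 0, 4]
  [1, 4, 7, 15]
  [-7, 0, 3, 7]
Key observation: the optimum is the walk 1->2->3->2, with weight (-6) + 9 + (-3) = 0.
Optimal value attained by: walk 1->2->3->2.
Answer: (W^⊗3)[1][2] = 0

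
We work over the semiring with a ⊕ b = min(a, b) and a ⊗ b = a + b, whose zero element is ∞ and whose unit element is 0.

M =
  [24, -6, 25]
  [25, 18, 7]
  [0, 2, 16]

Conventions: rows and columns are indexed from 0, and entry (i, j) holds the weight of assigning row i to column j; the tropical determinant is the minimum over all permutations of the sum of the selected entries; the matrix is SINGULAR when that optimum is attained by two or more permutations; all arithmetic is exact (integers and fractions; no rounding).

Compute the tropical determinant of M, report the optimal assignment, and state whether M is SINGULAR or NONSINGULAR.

σ = (0, 1, 2): 24 + 18 + 16 = 58
σ = (0, 2, 1): 24 + 7 + 2 = 33
σ = (1, 0, 2): (-6) + 25 + 16 = 35
σ = (1, 2, 0): (-6) + 7 + 0 = 1
σ = (2, 0, 1): 25 + 25 + 2 = 52
σ = (2, 1, 0): 25 + 18 + 0 = 43
Optimal value attained by: σ = (1, 2, 0).
Answer: det⊕(M) = 1; verdict: NONSINGULAR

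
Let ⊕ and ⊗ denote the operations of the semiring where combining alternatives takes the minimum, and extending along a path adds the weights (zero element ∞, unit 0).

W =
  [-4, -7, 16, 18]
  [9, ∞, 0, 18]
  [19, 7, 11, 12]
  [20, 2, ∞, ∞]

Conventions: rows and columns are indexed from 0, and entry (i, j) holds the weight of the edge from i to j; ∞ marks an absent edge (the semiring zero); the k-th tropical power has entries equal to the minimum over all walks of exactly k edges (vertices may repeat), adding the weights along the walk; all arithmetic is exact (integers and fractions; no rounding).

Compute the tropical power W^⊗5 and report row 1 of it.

W^⊗2:
  [-8, -11, -7, 11]
  [5, 2, 11, 12]
  [15, 12, 7, 23]
  [11, 13, 2, 20]
W^⊗3:
  [-12, -15, -11, 5]
  [1, -2, 2, 20]
  [11, 8, 12, 19]
  [7, 4, 13, 14]
W^⊗4:
  [-16, -19, -15, 1]
  [-3, -6, -2, 14]
  [7, 4, 8, 24]
  [3, 0, 4, 22]
W^⊗5:
  [-20, -23, -19, -3]
  [-7, -10, -6, 10]
  [3, 0, 4, 20]
  [-1, -4, 0, 16]
Answer: row 1 of W^⊗5 = [-7, -10, -6, 10]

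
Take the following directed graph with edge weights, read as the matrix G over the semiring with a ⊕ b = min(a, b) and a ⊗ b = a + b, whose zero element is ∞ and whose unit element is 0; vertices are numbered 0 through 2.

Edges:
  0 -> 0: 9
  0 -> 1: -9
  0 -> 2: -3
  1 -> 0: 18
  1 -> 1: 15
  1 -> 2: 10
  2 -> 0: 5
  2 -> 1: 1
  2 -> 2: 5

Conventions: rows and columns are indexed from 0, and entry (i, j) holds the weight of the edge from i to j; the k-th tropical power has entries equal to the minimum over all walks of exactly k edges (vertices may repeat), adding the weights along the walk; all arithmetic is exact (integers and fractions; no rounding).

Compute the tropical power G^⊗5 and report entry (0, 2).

G^⊗2:
  [2, -2, 1]
  [15, 9, 15]
  [10, -4, 2]
G^⊗3:
  [6, -7, -1]
  [20, 6, 12]
  [7, 1, 6]
G^⊗4:
  [4, -3, 3]
  [17, 11, 16]
  [11, -2, 4]
G^⊗5:
  [8, -5, 1]
  [21, 8, 14]
  [9, 2, 8]
Key observation: the optimum is the walk 0->2->0->2->0->2, with weight (-3) + 5 + (-3) + 5 + (-3) = 1.
Optimal value attained by: walk 0->2->0->2->0->2.
Answer: (G^⊗5)[0][2] = 1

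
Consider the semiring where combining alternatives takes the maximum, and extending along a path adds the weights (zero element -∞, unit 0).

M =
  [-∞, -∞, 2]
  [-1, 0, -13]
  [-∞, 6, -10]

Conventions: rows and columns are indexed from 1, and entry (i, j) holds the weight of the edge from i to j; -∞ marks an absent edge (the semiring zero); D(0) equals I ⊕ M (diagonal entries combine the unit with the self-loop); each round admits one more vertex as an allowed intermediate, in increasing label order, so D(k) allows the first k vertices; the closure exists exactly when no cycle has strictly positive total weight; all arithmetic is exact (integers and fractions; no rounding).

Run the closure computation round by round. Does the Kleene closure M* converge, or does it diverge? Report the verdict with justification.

D(0):
  [0, -∞, 2]
  [-1, 0, -13]
  [-∞, 6, 0]
D(1):
  [0, -∞, 2]
  [-1, 0, 1]
  [-∞, 6, 0]
Detection: at round 2, diagonal entry (3, 3) turns strictly positive.
Key observation: the cycle 3->2->1->3 has total weight 6 + (-1) + 2, which is strictly positive.
Answer: DIVERGES — positive cycle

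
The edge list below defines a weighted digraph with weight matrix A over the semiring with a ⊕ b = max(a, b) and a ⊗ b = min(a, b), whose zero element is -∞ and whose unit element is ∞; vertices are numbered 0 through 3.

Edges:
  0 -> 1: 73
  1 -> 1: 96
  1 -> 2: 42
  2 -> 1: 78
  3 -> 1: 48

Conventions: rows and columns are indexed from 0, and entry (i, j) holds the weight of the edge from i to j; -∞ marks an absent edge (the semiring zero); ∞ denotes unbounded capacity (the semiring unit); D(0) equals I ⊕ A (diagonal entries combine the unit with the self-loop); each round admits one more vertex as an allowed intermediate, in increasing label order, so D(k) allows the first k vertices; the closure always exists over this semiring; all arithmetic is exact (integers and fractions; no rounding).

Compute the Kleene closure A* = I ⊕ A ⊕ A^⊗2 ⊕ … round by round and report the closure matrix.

D(0):
  [∞, 73, -∞, -∞]
  [-∞, ∞, 42, -∞]
  [-∞, 78, ∞, -∞]
  [-∞, 48, -∞, ∞]
D(1):
  [∞, 73, -∞, -∞]
  [-∞, ∞, 42, -∞]
  [-∞, 78, ∞, -∞]
  [-∞, 48, -∞, ∞]
D(2):
  [∞, 73, 42, -∞]
  [-∞, ∞, 42, -∞]
  [-∞, 78, ∞, -∞]
  [-∞, 48, 42, ∞]
D(3):
  [∞, 73, 42, -∞]
  [-∞, ∞, 42, -∞]
  [-∞, 78, ∞, -∞]
  [-∞, 48, 42, ∞]
D(4):
  [∞, 73, 42, -∞]
  [-∞, ∞, 42, -∞]
  [-∞, 78, ∞, -∞]
  [-∞, 48, 42, ∞]
Answer: A* = [[∞, 73, 42, -∞], [-∞, ∞, 42, -∞], [-∞, 78, ∞, -∞], [-∞, 48, 42, ∞]]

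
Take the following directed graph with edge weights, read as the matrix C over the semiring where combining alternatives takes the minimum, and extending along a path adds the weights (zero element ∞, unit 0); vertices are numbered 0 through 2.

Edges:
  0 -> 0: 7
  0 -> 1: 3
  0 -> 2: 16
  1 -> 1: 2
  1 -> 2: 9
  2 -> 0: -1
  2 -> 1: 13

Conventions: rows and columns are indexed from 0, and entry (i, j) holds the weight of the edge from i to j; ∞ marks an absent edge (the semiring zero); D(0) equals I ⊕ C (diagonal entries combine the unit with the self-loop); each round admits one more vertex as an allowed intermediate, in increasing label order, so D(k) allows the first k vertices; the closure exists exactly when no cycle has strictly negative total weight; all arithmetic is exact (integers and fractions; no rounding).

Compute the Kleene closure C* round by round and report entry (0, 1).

D(0):
  [0, 3, 16]
  [∞, 0, 9]
  [-1, 13, 0]
D(1):
  [0, 3, 16]
  [∞, 0, 9]
  [-1, 2, 0]
D(2):
  [0, 3, 12]
  [∞, 0, 9]
  [-1, 2, 0]
D(3):
  [0, 3, 12]
  [8, 0, 9]
  [-1, 2, 0]
Answer: C*[0][1] = 3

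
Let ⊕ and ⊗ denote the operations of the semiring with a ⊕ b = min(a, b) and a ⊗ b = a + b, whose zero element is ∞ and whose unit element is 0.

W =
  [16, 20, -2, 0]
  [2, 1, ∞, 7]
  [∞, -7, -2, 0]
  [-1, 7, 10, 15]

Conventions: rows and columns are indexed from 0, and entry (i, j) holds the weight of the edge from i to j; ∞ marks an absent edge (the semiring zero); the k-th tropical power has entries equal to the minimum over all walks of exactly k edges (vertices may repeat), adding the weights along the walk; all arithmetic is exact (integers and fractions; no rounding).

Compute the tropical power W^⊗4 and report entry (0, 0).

W^⊗2:
  [-1, -9, -4, -2]
  [3, 2, 0, 2]
  [-5, -9, -4, -2]
  [9, 3, -3, -1]
W^⊗3:
  [-7, -11, -6, -4]
  [1, -7, -2, 0]
  [-7, -11, -7, -5]
  [-2, -10, -5, -3]
W^⊗4:
  [-9, -13, -9, -7]
  [-5, -9, -4, -2]
  [-9, -14, -9, -7]
  [-8, -12, -7, -5]
Key observation: the optimum is the walk 0->2->2->1->0, with weight (-2) + (-2) + (-7) + 2 = -9.
Optimal value attained by: walk 0->2->2->1->0.
Answer: (W^⊗4)[0][0] = -9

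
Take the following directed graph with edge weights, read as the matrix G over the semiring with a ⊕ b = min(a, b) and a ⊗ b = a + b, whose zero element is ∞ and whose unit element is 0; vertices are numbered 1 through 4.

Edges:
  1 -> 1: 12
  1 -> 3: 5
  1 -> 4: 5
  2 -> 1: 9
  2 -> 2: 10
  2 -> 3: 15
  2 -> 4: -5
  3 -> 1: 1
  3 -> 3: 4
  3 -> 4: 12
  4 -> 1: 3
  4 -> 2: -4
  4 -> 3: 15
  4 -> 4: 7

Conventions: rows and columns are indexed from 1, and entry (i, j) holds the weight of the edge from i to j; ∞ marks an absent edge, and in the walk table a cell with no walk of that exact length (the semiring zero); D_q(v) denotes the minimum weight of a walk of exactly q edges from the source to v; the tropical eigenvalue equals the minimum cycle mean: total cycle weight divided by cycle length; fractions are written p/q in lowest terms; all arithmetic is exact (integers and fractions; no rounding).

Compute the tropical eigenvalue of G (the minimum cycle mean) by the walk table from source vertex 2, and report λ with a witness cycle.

q=0: [∞, 0, ∞, ∞]
q=1: [9, 10, 15, -5]
q=2: [-2, -9, 10, 2]
q=3: [0, -2, 3, -14]
q=4: [-11, -18, 1, -7]
Optimal cycle mean attained by: cycle 2->4->2, total (-5) + (-4), length 2.
Answer: λ = -9/2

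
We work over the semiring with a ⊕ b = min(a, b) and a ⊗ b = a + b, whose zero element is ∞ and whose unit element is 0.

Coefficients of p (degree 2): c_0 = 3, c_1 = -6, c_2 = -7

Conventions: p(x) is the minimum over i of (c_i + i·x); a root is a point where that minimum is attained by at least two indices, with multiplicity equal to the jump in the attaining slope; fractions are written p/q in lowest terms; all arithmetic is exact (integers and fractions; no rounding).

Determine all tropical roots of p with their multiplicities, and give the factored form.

hull edge (i=0, c=3) to (i=1, c=-6): slope -9, span 1
hull edge (i=1, c=-6) to (i=2, c=-7): slope -1, span 1
Factored form: p(x) = -7 ⊗ (x ⊕ 1) ⊗ (x ⊕ 9)
Answer: roots = 1 (mult 1), 9 (mult 1)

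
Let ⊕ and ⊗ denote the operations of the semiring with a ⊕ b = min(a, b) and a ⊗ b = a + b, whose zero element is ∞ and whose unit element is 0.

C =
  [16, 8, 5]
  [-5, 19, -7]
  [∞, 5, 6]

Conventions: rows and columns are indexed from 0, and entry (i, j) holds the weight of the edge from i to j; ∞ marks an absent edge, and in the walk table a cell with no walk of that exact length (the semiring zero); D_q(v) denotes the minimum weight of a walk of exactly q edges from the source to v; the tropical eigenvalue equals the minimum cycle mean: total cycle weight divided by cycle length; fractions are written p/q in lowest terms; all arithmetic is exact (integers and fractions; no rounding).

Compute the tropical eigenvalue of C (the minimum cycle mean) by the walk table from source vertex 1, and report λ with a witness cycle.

q=0: [∞, 0, ∞]
q=1: [-5, 19, -7]
q=2: [11, -2, -1]
q=3: [-7, 4, -9]
Optimal cycle mean attained by: cycle 1->2->1, total (-7) + 5, length 2.
Answer: λ = -1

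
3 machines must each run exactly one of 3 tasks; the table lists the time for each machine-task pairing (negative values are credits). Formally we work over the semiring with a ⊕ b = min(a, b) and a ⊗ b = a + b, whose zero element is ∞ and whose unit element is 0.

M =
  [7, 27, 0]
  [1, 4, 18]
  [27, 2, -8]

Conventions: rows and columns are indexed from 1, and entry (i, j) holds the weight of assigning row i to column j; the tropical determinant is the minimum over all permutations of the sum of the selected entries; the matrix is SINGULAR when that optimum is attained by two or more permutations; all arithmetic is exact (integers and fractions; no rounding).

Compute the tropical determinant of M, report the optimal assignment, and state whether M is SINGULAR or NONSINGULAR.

σ = (1, 2, 3): 7 + 4 + (-8) = 3
σ = (1, 3, 2): 7 + 18 + 2 = 27
σ = (2, 1, 3): 27 + 1 + (-8) = 20
σ = (2, 3, 1): 27 + 18 + 27 = 72
σ = (3, 1, 2): 0 + 1 + 2 = 3
σ = (3, 2, 1): 0 + 4 + 27 = 31
Optimal value attained by: σ = (1, 2, 3).
Answer: det⊕(M) = 3; verdict: SINGULAR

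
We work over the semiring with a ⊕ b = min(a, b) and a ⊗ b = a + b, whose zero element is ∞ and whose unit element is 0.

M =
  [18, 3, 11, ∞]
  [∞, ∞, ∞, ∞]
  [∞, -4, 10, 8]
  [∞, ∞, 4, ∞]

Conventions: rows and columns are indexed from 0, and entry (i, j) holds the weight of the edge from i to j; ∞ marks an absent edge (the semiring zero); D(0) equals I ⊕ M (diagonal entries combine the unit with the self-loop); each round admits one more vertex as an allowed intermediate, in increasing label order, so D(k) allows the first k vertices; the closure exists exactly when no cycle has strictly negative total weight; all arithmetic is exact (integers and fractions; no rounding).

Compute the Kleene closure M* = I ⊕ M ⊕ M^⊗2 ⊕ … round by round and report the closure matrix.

D(0):
  [0, 3, 11, ∞]
  [∞, 0, ∞, ∞]
  [∞, -4, 0, 8]
  [∞, ∞, 4, 0]
D(1):
  [0, 3, 11, ∞]
  [∞, 0, ∞, ∞]
  [∞, -4, 0, 8]
  [∞, ∞, 4, 0]
D(2):
  [0, 3, 11, ∞]
  [∞, 0, ∞, ∞]
  [∞, -4, 0, 8]
  [∞, ∞, 4, 0]
D(3):
  [0, 3, 11, 19]
  [∞, 0, ∞, ∞]
  [∞, -4, 0, 8]
  [∞, 0, 4, 0]
D(4):
  [0, 3, 11, 19]
  [∞, 0, ∞, ∞]
  [∞, -4, 0, 8]
  [∞, 0, 4, 0]
Answer: M* = [[0, 3, 11, 19], [∞, 0, ∞, ∞], [∞, -4, 0, 8], [∞, 0, 4, 0]]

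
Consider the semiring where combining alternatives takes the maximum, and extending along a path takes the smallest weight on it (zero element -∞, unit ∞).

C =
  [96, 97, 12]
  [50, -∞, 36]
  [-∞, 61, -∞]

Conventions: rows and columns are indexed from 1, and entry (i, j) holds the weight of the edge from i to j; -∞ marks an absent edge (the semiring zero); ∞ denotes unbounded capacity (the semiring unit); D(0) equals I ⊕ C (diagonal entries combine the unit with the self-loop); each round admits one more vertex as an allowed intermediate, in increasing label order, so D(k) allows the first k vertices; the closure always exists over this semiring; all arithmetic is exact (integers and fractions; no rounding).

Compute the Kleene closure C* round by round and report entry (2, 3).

D(0):
  [∞, 97, 12]
  [50, ∞, 36]
  [-∞, 61, ∞]
D(1):
  [∞, 97, 12]
  [50, ∞, 36]
  [-∞, 61, ∞]
D(2):
  [∞, 97, 36]
  [50, ∞, 36]
  [50, 61, ∞]
D(3):
  [∞, 97, 36]
  [50, ∞, 36]
  [50, 61, ∞]
Answer: C*[2][3] = 36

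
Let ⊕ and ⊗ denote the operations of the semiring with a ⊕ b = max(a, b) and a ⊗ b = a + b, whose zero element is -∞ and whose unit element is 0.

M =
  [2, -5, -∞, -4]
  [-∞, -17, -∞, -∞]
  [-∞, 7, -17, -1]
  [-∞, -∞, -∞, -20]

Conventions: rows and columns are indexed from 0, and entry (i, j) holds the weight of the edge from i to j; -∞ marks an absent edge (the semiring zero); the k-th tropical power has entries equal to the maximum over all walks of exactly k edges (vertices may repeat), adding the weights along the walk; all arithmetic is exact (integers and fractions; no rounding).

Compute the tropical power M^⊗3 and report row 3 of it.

M^⊗2:
  [4, -3, -∞, -2]
  [-∞, -34, -∞, -∞]
  [-∞, -10, -34, -18]
  [-∞, -∞, -∞, -40]
M^⊗3:
  [6, -1, -∞, 0]
  [-∞, -51, -∞, -∞]
  [-∞, -27, -51, -35]
  [-∞, -∞, -∞, -60]
Answer: row 3 of M^⊗3 = [-∞, -∞, -∞, -60]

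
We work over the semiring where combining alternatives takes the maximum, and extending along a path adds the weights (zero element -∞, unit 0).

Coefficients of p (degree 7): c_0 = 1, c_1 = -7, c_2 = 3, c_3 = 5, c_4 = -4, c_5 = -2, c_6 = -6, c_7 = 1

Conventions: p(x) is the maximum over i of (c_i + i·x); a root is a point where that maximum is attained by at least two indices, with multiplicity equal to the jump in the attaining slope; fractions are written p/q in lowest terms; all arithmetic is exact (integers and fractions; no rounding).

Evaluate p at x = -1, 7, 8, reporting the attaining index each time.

p(-1) = max(1+0·(-1)=1, -7+1·(-1)=-8, 3+2·(-1)=1, 5+3·(-1)=2, -4+4·(-1)=-8, -2+5·(-1)=-7, -6+6·(-1)=-12, 1+7·(-1)=-6) = 2 (attained by i=3)
p(7) = max(1+0·7=1, -7+1·7=0, 3+2·7=17, 5+3·7=26, -4+4·7=24, -2+5·7=33, -6+6·7=36, 1+7·7=50) = 50 (attained by i=7)
p(8) = max(1+0·8=1, -7+1·8=1, 3+2·8=19, 5+3·8=29, -4+4·8=28, -2+5·8=38, -6+6·8=42, 1+7·8=57) = 57 (attained by i=7)
Answer: p(-1) = 2; p(7) = 50; p(8) = 57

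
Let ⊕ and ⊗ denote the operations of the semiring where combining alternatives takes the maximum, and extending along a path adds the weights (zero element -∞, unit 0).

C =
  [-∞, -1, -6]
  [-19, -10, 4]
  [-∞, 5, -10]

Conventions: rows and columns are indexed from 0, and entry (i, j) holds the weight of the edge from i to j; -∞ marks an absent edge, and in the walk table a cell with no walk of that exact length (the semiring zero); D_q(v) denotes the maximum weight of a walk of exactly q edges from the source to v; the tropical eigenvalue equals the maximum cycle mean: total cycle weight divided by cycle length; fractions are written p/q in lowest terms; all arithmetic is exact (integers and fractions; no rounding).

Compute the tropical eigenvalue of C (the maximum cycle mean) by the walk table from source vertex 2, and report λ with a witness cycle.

q=0: [-∞, -∞, 0]
q=1: [-∞, 5, -10]
q=2: [-14, -5, 9]
q=3: [-24, 14, -1]
Optimal cycle mean attained by: cycle 1->2->1, total 4 + 5, length 2.
Answer: λ = 9/2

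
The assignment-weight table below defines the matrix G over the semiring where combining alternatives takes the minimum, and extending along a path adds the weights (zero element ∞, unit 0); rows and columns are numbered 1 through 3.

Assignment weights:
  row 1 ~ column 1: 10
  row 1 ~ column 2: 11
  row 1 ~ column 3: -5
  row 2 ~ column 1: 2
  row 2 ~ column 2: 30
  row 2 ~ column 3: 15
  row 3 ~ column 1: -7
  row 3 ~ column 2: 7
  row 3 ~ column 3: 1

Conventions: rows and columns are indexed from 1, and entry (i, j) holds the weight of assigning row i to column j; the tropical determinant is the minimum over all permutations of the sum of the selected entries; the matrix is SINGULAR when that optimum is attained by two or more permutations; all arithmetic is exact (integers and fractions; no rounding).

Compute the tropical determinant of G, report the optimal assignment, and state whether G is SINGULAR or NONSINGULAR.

σ = (1, 2, 3): 10 + 30 + 1 = 41
σ = (1, 3, 2): 10 + 15 + 7 = 32
σ = (2, 1, 3): 11 + 2 + 1 = 14
σ = (2, 3, 1): 11 + 15 + (-7) = 19
σ = (3, 1, 2): (-5) + 2 + 7 = 4
σ = (3, 2, 1): (-5) + 30 + (-7) = 18
Optimal value attained by: σ = (3, 1, 2).
Answer: det⊕(G) = 4; verdict: NONSINGULAR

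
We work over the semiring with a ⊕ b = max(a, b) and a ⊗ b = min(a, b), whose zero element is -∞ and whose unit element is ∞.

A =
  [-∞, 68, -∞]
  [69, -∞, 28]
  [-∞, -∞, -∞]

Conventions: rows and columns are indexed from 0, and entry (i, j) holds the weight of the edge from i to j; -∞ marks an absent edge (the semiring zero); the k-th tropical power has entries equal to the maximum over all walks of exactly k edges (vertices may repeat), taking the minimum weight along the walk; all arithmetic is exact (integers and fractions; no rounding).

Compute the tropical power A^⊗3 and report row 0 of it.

A^⊗2:
  [68, -∞, 28]
  [-∞, 68, -∞]
  [-∞, -∞, -∞]
A^⊗3:
  [-∞, 68, -∞]
  [68, -∞, 28]
  [-∞, -∞, -∞]
Answer: row 0 of A^⊗3 = [-∞, 68, -∞]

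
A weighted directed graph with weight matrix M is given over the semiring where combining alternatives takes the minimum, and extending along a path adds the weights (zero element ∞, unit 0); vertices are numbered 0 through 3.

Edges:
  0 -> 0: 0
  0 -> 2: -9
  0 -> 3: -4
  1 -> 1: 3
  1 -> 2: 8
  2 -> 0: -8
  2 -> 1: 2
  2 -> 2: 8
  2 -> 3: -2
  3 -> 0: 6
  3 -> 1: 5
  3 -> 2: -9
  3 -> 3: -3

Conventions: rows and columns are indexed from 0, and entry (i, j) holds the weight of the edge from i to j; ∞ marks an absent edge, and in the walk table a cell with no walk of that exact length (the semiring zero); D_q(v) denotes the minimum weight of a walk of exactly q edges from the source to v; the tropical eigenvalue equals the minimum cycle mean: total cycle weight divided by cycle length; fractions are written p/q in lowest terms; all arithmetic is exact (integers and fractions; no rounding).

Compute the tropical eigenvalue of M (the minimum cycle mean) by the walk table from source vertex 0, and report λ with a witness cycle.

q=0: [0, ∞, ∞, ∞]
q=1: [0, ∞, -9, -4]
q=2: [-17, -7, -13, -11]
q=3: [-21, -11, -26, -21]
q=4: [-34, -24, -30, -28]
Optimal cycle mean attained by: cycle 0->2->0, total (-9) + (-8), length 2.
Answer: λ = -17/2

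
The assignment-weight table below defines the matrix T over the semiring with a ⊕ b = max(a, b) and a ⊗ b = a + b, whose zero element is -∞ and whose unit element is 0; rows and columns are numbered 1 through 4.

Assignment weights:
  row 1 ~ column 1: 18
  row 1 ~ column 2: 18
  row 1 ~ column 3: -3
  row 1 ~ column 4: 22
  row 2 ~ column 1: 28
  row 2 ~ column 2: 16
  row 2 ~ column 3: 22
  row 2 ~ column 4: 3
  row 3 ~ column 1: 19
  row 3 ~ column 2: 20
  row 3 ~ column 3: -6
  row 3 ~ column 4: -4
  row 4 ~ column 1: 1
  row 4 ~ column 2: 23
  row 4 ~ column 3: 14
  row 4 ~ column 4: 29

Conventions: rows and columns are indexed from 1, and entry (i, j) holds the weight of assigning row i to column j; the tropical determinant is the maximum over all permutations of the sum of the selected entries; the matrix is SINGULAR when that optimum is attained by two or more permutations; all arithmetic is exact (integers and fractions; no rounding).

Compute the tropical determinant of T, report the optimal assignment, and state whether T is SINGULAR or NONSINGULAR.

σ = (1, 2, 3, 4): 18 + 16 + (-6) + 29 = 57
σ = (1, 2, 4, 3): 18 + 16 + (-4) + 14 = 44
σ = (1, 3, 2, 4): 18 + 22 + 20 + 29 = 89
σ = (1, 3, 4, 2): 18 + 22 + (-4) + 23 = 59
σ = (1, 4, 2, 3): 18 + 3 + 20 + 14 = 55
σ = (1, 4, 3, 2): 18 + 3 + (-6) + 23 = 38
σ = (2, 1, 3, 4): 18 + 28 + (-6) + 29 = 69
σ = (2, 1, 4, 3): 18 + 28 + (-4) + 14 = 56
σ = (2, 3, 1, 4): 18 + 22 + 19 + 29 = 88
σ = (2, 3, 4, 1): 18 + 22 + (-4) + 1 = 37
σ = (2, 4, 1, 3): 18 + 3 + 19 + 14 = 54
σ = (2, 4, 3, 1): 18 + 3 + (-6) + 1 = 16
σ = (3, 1, 2, 4): (-3) + 28 + 20 + 29 = 74
σ = (3, 1, 4, 2): (-3) + 28 + (-4) + 23 = 44
σ = (3, 2, 1, 4): (-3) + 16 + 19 + 29 = 61
σ = (3, 2, 4, 1): (-3) + 16 + (-4) + 1 = 10
σ = (3, 4, 1, 2): (-3) + 3 + 19 + 23 = 42
σ = (3, 4, 2, 1): (-3) + 3 + 20 + 1 = 21
σ = (4, 1, 2, 3): 22 + 28 + 20 + 14 = 84
σ = (4, 1, 3, 2): 22 + 28 + (-6) + 23 = 67
σ = (4, 2, 1, 3): 22 + 16 + 19 + 14 = 71
σ = (4, 2, 3, 1): 22 + 16 + (-6) + 1 = 33
σ = (4, 3, 1, 2): 22 + 22 + 19 + 23 = 86
σ = (4, 3, 2, 1): 22 + 22 + 20 + 1 = 65
Optimal value attained by: σ = (1, 3, 2, 4).
Answer: det⊕(T) = 89; verdict: NONSINGULAR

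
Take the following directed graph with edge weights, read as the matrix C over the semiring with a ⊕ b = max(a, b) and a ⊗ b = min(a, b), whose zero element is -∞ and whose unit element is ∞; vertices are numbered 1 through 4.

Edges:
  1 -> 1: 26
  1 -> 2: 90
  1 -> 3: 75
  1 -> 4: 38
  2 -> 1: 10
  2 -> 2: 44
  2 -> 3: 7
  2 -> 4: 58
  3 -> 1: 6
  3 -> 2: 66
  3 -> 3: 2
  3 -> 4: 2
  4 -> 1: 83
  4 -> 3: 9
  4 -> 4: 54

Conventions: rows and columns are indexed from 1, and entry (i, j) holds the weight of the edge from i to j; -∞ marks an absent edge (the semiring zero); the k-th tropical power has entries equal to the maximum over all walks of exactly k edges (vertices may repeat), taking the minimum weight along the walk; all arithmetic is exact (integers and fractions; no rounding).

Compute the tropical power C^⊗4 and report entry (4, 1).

C^⊗2:
  [38, 66, 26, 58]
  [58, 44, 10, 54]
  [10, 44, 7, 58]
  [54, 83, 75, 54]
C^⊗3:
  [58, 44, 38, 58]
  [54, 58, 58, 54]
  [58, 44, 10, 54]
  [54, 66, 54, 58]
C^⊗4:
  [58, 58, 58, 54]
  [54, 58, 54, 58]
  [54, 58, 58, 54]
  [58, 54, 54, 58]
Key observation: the optimum is the walk 4->1->2->4->1, with weight 83 min 90 min 58 min 83 = 58.
Optimal value attained by: walk 4->1->2->4->1.
Answer: (C^⊗4)[4][1] = 58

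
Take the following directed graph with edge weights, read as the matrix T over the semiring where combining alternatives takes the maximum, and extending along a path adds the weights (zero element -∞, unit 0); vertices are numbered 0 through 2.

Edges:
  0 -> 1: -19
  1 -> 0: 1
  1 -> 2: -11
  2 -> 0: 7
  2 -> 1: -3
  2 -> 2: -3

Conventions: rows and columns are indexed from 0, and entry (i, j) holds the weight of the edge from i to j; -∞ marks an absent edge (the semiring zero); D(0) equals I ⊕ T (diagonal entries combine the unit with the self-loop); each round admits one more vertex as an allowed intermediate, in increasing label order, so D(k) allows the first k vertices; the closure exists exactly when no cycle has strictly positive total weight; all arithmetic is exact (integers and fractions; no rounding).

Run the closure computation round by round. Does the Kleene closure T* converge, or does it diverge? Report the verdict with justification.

D(0):
  [0, -19, -∞]
  [1, 0, -11]
  [7, -3, 0]
D(1):
  [0, -19, -∞]
  [1, 0, -11]
  [7, -3, 0]
D(2):
  [0, -19, -30]
  [1, 0, -11]
  [7, -3, 0]
D(3):
  [0, -19, -30]
  [1, 0, -11]
  [7, -3, 0]
Key observation: every diagonal entry stays at the unit through all rounds, so no improving cycle exists.
Answer: CONVERGES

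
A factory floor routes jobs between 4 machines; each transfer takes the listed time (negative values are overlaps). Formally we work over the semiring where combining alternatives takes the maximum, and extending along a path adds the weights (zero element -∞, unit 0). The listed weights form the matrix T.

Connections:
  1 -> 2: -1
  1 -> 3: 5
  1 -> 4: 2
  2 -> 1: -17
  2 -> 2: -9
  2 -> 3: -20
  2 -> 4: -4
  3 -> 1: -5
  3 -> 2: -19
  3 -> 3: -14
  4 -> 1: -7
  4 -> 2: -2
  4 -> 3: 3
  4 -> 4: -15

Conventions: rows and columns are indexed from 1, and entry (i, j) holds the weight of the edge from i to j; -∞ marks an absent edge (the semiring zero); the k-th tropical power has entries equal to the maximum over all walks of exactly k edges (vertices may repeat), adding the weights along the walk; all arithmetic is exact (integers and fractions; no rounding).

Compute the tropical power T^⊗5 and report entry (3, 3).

T^⊗2:
  [0, 0, 5, -5]
  [-11, -6, -1, -13]
  [-19, -6, 0, -3]
  [-2, -8, -2, -5]
T^⊗3:
  [0, -1, 5, 2]
  [-6, -12, -6, -9]
  [-5, -5, 0, -10]
  [-7, -3, 3, 0]
T^⊗4:
  [0, 0, 5, 2]
  [-11, -7, -1, -4]
  [-5, -6, 0, -3]
  [-2, -2, 3, -5]
T^⊗5:
  [0, 0, 5, 2]
  [-6, -6, -1, -9]
  [-5, -5, 0, -3]
  [-2, -3, 3, 0]
Key observation: the optimum is the walk 3->1->3->1->4->3, with weight (-5) + 5 + (-5) + 2 + 3 = 0.
Optimal value attained by: walk 3->1->3->1->4->3.
Answer: (T^⊗5)[3][3] = 0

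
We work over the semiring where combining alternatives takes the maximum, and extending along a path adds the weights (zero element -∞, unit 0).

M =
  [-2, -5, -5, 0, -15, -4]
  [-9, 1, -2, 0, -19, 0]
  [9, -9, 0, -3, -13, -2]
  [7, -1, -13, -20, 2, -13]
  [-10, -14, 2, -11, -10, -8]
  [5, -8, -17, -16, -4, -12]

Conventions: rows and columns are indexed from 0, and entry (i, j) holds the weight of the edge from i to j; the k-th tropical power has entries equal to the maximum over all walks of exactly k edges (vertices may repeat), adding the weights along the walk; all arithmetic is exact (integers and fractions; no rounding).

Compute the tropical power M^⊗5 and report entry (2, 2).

M^⊗2:
  [7, -1, -5, -2, 2, -5]
  [7, 2, -1, 1, 2, 1]
  [9, 4, 4, 9, -1, 5]
  [5, 2, 4, 7, -8, 3]
  [11, -7, 2, -1, -9, 0]
  [3, 0, 0, 5, -10, 1]
M^⊗3:
  [5, 2, 4, 7, 0, 3]
  [8, 3, 4, 7, 3, 3]
  [16, 8, 4, 9, 11, 5]
  [14, 6, 4, 5, 9, 2]
  [11, 6, 6, 11, 1, 7]
  [12, 4, 0, 3, 7, 0]
M^⊗4:
  [14, 6, 4, 5, 9, 2]
  [14, 6, 5, 8, 9, 4]
  [16, 11, 13, 16, 11, 12]
  [13, 9, 11, 14, 7, 10]
  [18, 10, 6, 11, 13, 7]
  [10, 7, 9, 12, 5, 8]
M^⊗5:
  [13, 9, 11, 14, 7, 10]
  [15, 9, 11, 14, 10, 10]
  [23, 15, 13, 16, 18, 12]
  [21, 13, 11, 13, 16, 9]
  [18, 13, 15, 18, 13, 14]
  [19, 11, 9, 10, 14, 7]
Key observation: the optimum is the walk 2->0->3->4->2->2, with weight 9 + 0 + 2 + 2 + 0 = 13.
Optimal value attained by: walk 2->0->3->4->2->2.
Answer: (M^⊗5)[2][2] = 13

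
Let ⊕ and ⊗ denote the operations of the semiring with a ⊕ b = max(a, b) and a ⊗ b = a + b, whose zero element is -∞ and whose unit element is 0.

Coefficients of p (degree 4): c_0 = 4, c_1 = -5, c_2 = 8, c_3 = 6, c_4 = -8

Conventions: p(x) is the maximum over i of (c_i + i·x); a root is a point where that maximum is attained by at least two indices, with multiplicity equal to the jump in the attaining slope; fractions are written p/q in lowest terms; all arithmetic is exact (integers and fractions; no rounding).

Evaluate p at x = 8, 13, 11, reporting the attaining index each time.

p(8) = max(4+0·8=4, -5+1·8=3, 8+2·8=24, 6+3·8=30, -8+4·8=24) = 30 (attained by i=3)
p(13) = max(4+0·13=4, -5+1·13=8, 8+2·13=34, 6+3·13=45, -8+4·13=44) = 45 (attained by i=3)
p(11) = max(4+0·11=4, -5+1·11=6, 8+2·11=30, 6+3·11=39, -8+4·11=36) = 39 (attained by i=3)
Answer: p(8) = 30; p(13) = 45; p(11) = 39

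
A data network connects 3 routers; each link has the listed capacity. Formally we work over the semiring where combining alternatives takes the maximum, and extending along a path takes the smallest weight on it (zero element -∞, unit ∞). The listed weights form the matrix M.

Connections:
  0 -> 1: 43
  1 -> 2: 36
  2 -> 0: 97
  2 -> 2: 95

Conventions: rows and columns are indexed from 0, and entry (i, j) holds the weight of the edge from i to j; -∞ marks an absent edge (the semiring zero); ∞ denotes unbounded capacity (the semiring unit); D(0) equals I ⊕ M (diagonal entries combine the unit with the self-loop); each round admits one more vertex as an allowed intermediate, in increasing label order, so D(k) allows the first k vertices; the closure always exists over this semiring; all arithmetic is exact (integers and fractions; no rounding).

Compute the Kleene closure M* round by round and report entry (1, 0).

D(0):
  [∞, 43, -∞]
  [-∞, ∞, 36]
  [97, -∞, ∞]
D(1):
  [∞, 43, -∞]
  [-∞, ∞, 36]
  [97, 43, ∞]
D(2):
  [∞, 43, 36]
  [-∞, ∞, 36]
  [97, 43, ∞]
D(3):
  [∞, 43, 36]
  [36, ∞, 36]
  [97, 43, ∞]
Answer: M*[1][0] = 36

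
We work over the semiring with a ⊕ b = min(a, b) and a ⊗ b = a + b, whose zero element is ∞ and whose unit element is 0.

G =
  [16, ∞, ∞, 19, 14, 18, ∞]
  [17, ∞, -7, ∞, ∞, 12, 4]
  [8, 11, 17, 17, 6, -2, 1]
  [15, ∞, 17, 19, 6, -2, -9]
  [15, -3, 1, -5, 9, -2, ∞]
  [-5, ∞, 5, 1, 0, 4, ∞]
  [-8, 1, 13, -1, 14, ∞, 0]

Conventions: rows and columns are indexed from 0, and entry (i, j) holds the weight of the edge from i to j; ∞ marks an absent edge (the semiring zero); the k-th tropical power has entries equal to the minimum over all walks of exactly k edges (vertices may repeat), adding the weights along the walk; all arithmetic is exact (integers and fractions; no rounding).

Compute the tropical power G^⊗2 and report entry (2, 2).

G^⊗2:
  [13, 11, 15, 9, 18, 12, 10]
  [-4, 4, 10, 3, -1, -9, -6]
  [-7, 2, 3, -1, -2, 2, 1]
  [-17, -8, 3, -10, -2, 2, -9]
  [-7, 6, -10, -1, -2, -7, -14]
  [-1, -3, 1, -5, 4, -2, -8]
  [-8, 1, -6, -1, 5, -3, -10]
Key observation: the optimum is the walk 2->5->2, with weight (-2) + 5 = 3.
Optimal value attained by: walk 2->5->2.
Answer: (G^⊗2)[2][2] = 3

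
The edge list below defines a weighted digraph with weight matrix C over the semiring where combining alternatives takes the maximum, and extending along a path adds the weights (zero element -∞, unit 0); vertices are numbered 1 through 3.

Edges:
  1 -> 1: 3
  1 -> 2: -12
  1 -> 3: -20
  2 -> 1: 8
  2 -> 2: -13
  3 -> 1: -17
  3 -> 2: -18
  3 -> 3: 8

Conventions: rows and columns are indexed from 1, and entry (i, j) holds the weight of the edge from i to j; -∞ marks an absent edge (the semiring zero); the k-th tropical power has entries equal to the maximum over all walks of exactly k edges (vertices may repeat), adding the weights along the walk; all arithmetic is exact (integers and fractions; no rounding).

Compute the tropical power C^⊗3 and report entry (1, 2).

C^⊗2:
  [6, -9, -12]
  [11, -4, -12]
  [-9, -10, 16]
C^⊗3:
  [9, -6, -4]
  [14, -1, -4]
  [-1, -2, 24]
Key observation: the optimum is the walk 1->1->1->2, with weight 3 + 3 + (-12) = -6.
Optimal value attained by: walk 1->1->1->2.
Answer: (C^⊗3)[1][2] = -6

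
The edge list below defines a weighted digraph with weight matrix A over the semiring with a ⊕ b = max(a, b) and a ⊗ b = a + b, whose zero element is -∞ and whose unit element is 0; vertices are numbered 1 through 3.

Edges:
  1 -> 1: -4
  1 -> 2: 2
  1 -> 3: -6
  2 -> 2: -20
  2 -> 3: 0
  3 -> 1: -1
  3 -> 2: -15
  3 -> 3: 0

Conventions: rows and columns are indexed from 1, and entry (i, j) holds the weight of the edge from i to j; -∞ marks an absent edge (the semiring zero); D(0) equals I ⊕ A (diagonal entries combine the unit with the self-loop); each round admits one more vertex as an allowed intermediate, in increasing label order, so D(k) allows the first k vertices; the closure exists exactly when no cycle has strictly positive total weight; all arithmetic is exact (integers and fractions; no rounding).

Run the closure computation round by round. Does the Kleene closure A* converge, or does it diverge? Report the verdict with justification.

D(0):
  [0, 2, -6]
  [-∞, 0, 0]
  [-1, -15, 0]
D(1):
  [0, 2, -6]
  [-∞, 0, 0]
  [-1, 1, 0]
Detection: at round 2, diagonal entry (3, 3) turns strictly positive.
Key observation: the cycle 3->1->2->3 has total weight (-1) + 2 + 0, which is strictly positive.
Answer: DIVERGES — positive cycle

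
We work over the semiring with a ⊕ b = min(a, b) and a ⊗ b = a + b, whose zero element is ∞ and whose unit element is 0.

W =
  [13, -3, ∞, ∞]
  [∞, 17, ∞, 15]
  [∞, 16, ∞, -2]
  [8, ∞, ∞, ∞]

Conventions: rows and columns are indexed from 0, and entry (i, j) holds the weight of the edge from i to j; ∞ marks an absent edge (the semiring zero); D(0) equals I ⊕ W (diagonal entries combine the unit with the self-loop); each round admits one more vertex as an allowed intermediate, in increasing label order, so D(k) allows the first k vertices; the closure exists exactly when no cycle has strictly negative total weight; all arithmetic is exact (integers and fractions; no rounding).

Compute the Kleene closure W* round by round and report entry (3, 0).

D(0):
  [0, -3, ∞, ∞]
  [∞, 0, ∞, 15]
  [∞, 16, 0, -2]
  [8, ∞, ∞, 0]
D(1):
  [0, -3, ∞, ∞]
  [∞, 0, ∞, 15]
  [∞, 16, 0, -2]
  [8, 5, ∞, 0]
D(2):
  [0, -3, ∞, 12]
  [∞, 0, ∞, 15]
  [∞, 16, 0, -2]
  [8, 5, ∞, 0]
D(3):
  [0, -3, ∞, 12]
  [∞, 0, ∞, 15]
  [∞, 16, 0, -2]
  [8, 5, ∞, 0]
D(4):
  [0, -3, ∞, 12]
  [23, 0, ∞, 15]
  [6, 3, 0, -2]
  [8, 5, ∞, 0]
Answer: W*[3][0] = 8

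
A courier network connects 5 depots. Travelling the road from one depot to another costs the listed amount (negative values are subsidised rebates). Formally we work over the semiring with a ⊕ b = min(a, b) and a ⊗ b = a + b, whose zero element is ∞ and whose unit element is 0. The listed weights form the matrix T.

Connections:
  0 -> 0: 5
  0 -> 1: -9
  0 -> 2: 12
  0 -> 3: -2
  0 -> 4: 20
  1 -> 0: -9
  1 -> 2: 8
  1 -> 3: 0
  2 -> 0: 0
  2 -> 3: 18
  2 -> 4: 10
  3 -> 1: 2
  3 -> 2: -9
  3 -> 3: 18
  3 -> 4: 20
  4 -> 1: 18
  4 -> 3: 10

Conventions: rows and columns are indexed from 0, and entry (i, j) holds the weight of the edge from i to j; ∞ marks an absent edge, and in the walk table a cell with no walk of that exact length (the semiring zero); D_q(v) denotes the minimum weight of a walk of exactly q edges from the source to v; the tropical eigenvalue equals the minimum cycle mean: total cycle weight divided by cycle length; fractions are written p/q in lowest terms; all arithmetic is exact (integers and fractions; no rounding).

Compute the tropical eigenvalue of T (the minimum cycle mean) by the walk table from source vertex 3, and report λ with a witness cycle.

q=0: [∞, ∞, ∞, 0, ∞]
q=1: [∞, 2, -9, 18, 20]
q=2: [-9, 20, 9, 2, 1]
q=3: [-4, -18, -7, -11, 11]
q=4: [-27, -13, -20, -18, 3]
q=5: [-22, -36, -27, -29, -10]
Optimal cycle mean attained by: cycle 0->1->0, total (-9) + (-9), length 2.
Answer: λ = -9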